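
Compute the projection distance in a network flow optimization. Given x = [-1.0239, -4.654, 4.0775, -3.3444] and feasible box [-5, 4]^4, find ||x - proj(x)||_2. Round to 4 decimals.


Project each component onto [-5, 4].
clip(-1.0239) = -1.0239, clip(-4.654) = -4.654, clip(4.0775) = 4.0, clip(-3.3444) = -3.3444
Projection = [-1.0239, -4.654, 4.0, -3.3444]
Squared diffs: [0.0, 0.0, 0.006, 0.0]
Distance = sqrt(0.006) = 0.0775


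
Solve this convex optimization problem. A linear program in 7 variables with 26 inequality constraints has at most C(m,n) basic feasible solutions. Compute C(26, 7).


Each vertex corresponds to some choice of n active constraints out of m, so the number of vertices is at most C(m, n) = m! / (n!(m-n)!).
m = 26, n = 7
Numerator: 26 * 25 * 24 * 23 * 22 * 21 * 20
Denominator: 7! = 5040
C(26, 7) = 657800


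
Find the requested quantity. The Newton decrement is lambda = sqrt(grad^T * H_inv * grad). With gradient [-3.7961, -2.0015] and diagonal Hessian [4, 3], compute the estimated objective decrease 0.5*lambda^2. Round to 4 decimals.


Step 1: H is diagonal, so H^(-1) * g = [-0.949, -0.6672].
Step 2: g^T H^(-1) g = sum_i g_i^2 / H_ii
  = (-3.7961)^2/4 + (-2.0015)^2/3
  = 3.6026 + 1.3353 = 4.9379
Step 3: Objective decrease = 0.5 * g^T H^(-1) g = 2.469


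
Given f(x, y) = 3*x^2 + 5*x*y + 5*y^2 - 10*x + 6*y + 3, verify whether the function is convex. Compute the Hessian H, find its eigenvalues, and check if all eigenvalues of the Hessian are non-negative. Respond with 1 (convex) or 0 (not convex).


The Hessian of f(x,y) = 3*x^2 + 5*x*y + 5*y^2 - 10*x + 6*y + 3 is:
H = [[6, 5], [5, 10]]
Trace = 6 + 10 = 16
Determinant = 6*10 - (5)^2 = 35
Discriminant = (16)^2 - 4*35 = 116.0
Eigenvalues: lambda_1 = 2.6148, lambda_2 = 13.3852
The function is convex.

1


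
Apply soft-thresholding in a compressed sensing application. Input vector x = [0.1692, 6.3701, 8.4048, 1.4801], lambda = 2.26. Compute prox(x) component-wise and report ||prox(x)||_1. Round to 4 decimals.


Soft-thresholding with lambda = 2.26:
prox(0.1692) = sign(0.1692)*max(|0.1692| - 2.26, 0) = 0.0
prox(6.3701) = sign(6.3701)*max(|6.3701| - 2.26, 0) = 4.1101
prox(8.4048) = sign(8.4048)*max(|8.4048| - 2.26, 0) = 6.1448
prox(1.4801) = sign(1.4801)*max(|1.4801| - 2.26, 0) = 0.0
prox(x) = [0.0, 4.1101, 6.1448, 0.0]
||prox(x)||_1 = 0.0 + 4.1101 + 6.1448 + 0.0 = 10.2549


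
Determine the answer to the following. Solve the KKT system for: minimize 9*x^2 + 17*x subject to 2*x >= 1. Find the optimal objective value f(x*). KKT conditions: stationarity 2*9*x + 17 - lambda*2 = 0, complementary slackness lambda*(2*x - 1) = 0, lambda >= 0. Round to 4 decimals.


Step 1: Try lambda = 0 (constraint inactive).
x_unc = -17/(2*9) = -0.9444
Check: 2*-0.9444 = -1.8888 < 1 -- violated!
Step 2: Constraint must be active: 2*x = 1
x* = 1/2 = 0.5
lambda = (2*9*0.5 + 17)/2 = 13.0
Step 3: Compute optimal value.
f(x*) = 9*0.5^2 + 17*0.5 = 10.75


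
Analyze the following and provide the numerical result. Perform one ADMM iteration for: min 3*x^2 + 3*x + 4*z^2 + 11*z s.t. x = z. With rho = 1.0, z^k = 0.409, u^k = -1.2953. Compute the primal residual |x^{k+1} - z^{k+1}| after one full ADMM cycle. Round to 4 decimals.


ADMM iteration with rho = 1.0, z^k = 0.409, u^k = -1.2953
Step 1: x-update.
Minimize 3*x^2 + 3*x + (1.0/2)*(x - 0.409 - 1.2953)^2
FOC: (2*3 + 1.0)*x = -3 + 1.0*(0.409 + 1.2953)
x^{k+1} = -0.1851
Step 2: z-update.
Minimize 4*z^2 + 11*z + (1.0/2)*(-0.1851 - z - 1.2953)^2
FOC: (2*4 + 1.0)*z = -11 + 1.0*(-0.1851 - 1.2953)
z^{k+1} = -1.3867
Step 3: u-update.
u^{k+1} = -1.2953 - 0.1851 + 1.3867 = -0.0937
Step 4: Primal residual = |-0.1851 + 1.3867| = 1.2016


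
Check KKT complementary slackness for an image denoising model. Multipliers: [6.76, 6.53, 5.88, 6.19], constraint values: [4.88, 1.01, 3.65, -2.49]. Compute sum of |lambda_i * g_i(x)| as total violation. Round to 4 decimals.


KKT complementary slackness check:
lambda_1 * g_1 = 6.76 * 4.88 = 32.9888
lambda_2 * g_2 = 6.53 * 1.01 = 6.5953
lambda_3 * g_3 = 5.88 * 3.65 = 21.462
lambda_4 * g_4 = 6.19 * -2.49 = -15.4131
Total violation = 32.9888 + 6.5953 + 21.462 + 15.4131 = 76.4592


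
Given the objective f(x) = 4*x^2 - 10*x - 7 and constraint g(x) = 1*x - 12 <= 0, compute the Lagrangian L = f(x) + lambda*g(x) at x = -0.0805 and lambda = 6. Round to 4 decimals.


Step 1: Evaluate f(x).
f(-0.0805) = 4*(-0.0805)^2 - 10*(-0.0805) - 7 = -6.1691
Step 2: Evaluate g(x).
g(-0.0805) = 1*-0.0805 - 12 = -12.0805
Step 3: Compute Lagrangian.
L = -6.1691 + 6*-12.0805 = -78.6521


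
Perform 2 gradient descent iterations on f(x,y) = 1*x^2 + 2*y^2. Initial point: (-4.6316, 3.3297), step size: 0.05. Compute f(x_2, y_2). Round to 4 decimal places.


Gradient descent on f(x,y) = 1*x^2 + 2*y^2.
Starting point: (-4.6316, 3.3297), alpha = 0.05
Step 1: grad_x = 2*1*-4.6316 = -9.2632, grad_y = 2*2*3.3297 = 13.3188
  x_1 = -4.6316 - 0.05*-9.2632 = -4.1684
  y_1 = 3.3297 - 0.05*13.3188 = 2.6638
Step 2: grad_x = 2*1*-4.1684 = -8.3369, grad_y = 2*2*2.6638 = 10.655
  x_2 = -4.1684 - 0.05*-8.3369 = -3.7516
  y_2 = 2.6638 - 0.05*10.655 = 2.131
f(-3.7516, 2.131) = 1*(-3.7516)^2 + 2*2.131^2 = 23.1569


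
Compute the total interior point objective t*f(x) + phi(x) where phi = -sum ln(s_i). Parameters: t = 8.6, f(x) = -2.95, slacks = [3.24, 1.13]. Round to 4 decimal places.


Step 1: Compute log-barrier.
ln values: [1.1756, 0.1222]
phi = -(1.1756 + 0.1222) = -1.2978
Step 2: Compute augmented objective.
t*f(x) = 8.6*-2.95 = -25.37
Total = -25.37 - 1.2978 = -26.6678


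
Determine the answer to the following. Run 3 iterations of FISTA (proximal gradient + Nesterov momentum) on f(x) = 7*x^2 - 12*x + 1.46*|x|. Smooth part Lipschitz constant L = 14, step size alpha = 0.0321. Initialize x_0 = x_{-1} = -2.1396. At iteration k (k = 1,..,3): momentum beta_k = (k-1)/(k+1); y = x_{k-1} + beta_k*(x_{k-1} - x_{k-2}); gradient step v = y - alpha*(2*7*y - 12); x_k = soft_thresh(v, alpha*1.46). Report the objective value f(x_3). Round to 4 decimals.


FISTA on f(x) = 7*x^2 - 12*x + 1.46*|x|
L = 14, alpha = 0.0321
Iteration 1: beta = 0.0, y = -2.1396 + 0.0*(-2.1396 + 2.1396) = -2.1396
  grad(y) = -41.9544, v = y - alpha*grad = -0.7929
  prox(v) = soft_thresh(-0.7929, 0.0469) = -0.746
Iteration 2: beta = 0.3333, y = -0.746 + 0.3333*(-0.746 + 2.1396) = -0.2815
  grad(y) = -15.9405, v = y - alpha*grad = 0.2302
  prox(v) = soft_thresh(0.2302, 0.0469) = 0.1834
Iteration 3: beta = 0.5, y = 0.1834 + 0.5*(0.1834 + 0.746) = 0.648
  grad(y) = -2.9275, v = y - alpha*grad = 0.742
  prox(v) = soft_thresh(0.742, 0.0469) = 0.6951
f(x_3) = 7*0.6951^2 - 12*0.6951 + 1.46*|0.6951| = -3.9442


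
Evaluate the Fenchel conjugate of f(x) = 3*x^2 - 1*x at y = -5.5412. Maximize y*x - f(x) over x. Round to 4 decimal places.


f*(y) = sup_x {y*x - a*x^2 - b*x} = sup_x {(y-b)*x - a*x^2}
FOC: (y - b) - 2a*x = 0 => x* = (y - b)/(2a)
x* = (-5.5412 + 1)/(2*3) = -0.7569
f*(-5.5412) = (y-b)^2/(4a) = (-5.5412 + 1)^2/(4*3)
= 20.6225/12 = 1.7185


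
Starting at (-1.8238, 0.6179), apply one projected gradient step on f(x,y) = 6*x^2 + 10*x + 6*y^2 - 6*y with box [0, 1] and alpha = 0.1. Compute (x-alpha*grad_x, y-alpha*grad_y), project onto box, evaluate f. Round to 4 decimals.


Step 1: Compute gradient at (-1.8238, 0.6179).
grad_x = 2*6*-1.8238 + 10 = -11.8856
grad_y = 2*6*0.6179 - 6 = 1.4148
Step 2: Gradient step.
x_raw = -1.8238 - 0.1*-11.8856 = -0.6352
y_raw = 0.6179 - 0.1*1.4148 = 0.4764
Step 3: Project onto [0, 1].
x_proj = clip(-0.6352) = 0.0
y_proj = clip(0.4764) = 0.4764
Step 4: Evaluate f.
f(0.0, 0.4764) = -1.4967


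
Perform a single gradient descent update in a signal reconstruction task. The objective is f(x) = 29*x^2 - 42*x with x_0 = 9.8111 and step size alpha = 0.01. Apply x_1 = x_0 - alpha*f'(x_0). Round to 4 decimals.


We compute the gradient at x_0 and apply the update.
f'(x) = 58*x - 42
f'(9.8111) = 58*9.8111 - 42 = 527.0438
x_1 = 9.8111 - 0.01*527.0438 = 4.5407


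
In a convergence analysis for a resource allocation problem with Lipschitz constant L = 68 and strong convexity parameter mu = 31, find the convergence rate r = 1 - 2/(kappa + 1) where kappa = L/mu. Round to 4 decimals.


Step 1: Compute the condition number.
kappa = L/mu = 68/31 = 2.1935
Step 2: Compute the convergence rate.
r = 1 - 2/(kappa + 1) = 1 - 2*mu/(L + mu) = (L - mu)/(L + mu) = 37/99 = 0.3737


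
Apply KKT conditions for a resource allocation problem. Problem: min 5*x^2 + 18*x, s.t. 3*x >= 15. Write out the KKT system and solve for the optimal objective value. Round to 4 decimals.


Step 1: Try lambda = 0 (constraint inactive).
x_unc = -18/(2*5) = -1.8
Check: 3*-1.8 = -5.4 < 15 -- violated!
Step 2: Constraint must be active: 3*x = 15
x* = 15/3 = 5.0
lambda = (2*5*5.0 + 18)/3 = 22.6667
Step 3: Compute optimal value.
f(x*) = 5*5.0^2 + 18*5.0 = 215.0


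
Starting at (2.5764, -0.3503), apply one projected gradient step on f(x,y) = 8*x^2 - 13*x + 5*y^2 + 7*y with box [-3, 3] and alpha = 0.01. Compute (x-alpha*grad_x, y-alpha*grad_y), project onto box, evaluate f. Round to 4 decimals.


Step 1: Compute gradient at (2.5764, -0.3503).
grad_x = 2*8*2.5764 - 13 = 28.2224
grad_y = 2*5*-0.3503 + 7 = 3.497
Step 2: Gradient step.
x_raw = 2.5764 - 0.01*28.2224 = 2.2942
y_raw = -0.3503 - 0.01*3.497 = -0.3853
Step 3: Project onto [-3, 3].
x_proj = clip(2.2942) = 2.2942
y_proj = clip(-0.3853) = -0.3853
Step 4: Evaluate f.
f(2.2942, -0.3853) = 10.3269


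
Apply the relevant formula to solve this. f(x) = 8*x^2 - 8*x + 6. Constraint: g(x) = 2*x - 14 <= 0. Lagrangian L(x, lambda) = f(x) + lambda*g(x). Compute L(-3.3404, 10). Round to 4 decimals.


Step 1: Evaluate f(x).
f(-3.3404) = 8*(-3.3404)^2 - 8*(-3.3404) + 6 = 121.9894
Step 2: Evaluate g(x).
g(-3.3404) = 2*-3.3404 - 14 = -20.6808
Step 3: Compute Lagrangian.
L = 121.9894 + 10*-20.6808 = -84.8186


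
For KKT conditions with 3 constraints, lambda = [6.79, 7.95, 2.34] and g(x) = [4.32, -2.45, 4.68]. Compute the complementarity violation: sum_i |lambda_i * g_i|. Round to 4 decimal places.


KKT complementary slackness check:
lambda_1 * g_1 = 6.79 * 4.32 = 29.3328
lambda_2 * g_2 = 7.95 * -2.45 = -19.4775
lambda_3 * g_3 = 2.34 * 4.68 = 10.9512
Total violation = 29.3328 + 19.4775 + 10.9512 = 59.7615


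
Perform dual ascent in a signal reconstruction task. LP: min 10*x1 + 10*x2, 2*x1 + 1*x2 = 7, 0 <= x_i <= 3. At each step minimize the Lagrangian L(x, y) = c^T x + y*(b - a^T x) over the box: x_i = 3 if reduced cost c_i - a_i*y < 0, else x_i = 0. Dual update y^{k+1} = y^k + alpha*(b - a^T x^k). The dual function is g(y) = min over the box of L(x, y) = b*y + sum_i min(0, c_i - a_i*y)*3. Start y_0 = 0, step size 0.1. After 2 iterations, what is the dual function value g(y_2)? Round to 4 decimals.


Dual ascent for LP: min 10*x1 + 10*x2, 2*x1 + 1*x2 = 7, 0 <= x_i <= 3
Step 1: y^k = 0.0, reduced costs: (10.0, 10.0)
  x^k = (0.0, 0.0), subgradient = b - a^T x = 7.0
  y^{k+1} = 0.0 + 0.1*7.0 = 0.7
Step 2: y^k = 0.7, reduced costs: (8.6, 9.3)
  x^k = (0.0, 0.0), subgradient = b - a^T x = 7.0
  y^{k+1} = 0.7 + 0.1*7.0 = 1.4
Dual objective at y_2 = 1.4: reduced costs (7.2, 8.6), box minimizer x = (0.0, 0.0)
g(y_2) = b*y + (c1 - a1*y)*x1 + (c2 - a2*y)*x2 = 7*1.4 + 7.2*0.0 + 8.6*0.0 = 9.8 + 0.0 + 0.0 = 9.8


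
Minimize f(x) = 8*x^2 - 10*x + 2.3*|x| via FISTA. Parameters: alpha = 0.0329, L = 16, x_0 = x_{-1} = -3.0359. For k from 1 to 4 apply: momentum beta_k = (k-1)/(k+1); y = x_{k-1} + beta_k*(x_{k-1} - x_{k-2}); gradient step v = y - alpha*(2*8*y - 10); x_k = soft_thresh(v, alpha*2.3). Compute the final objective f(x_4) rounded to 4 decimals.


FISTA on f(x) = 8*x^2 - 10*x + 2.3*|x|
L = 16, alpha = 0.0329
Iteration 1: beta = 0.0, y = -3.0359 + 0.0*(-3.0359 + 3.0359) = -3.0359
  grad(y) = -58.5744, v = y - alpha*grad = -1.1088
  prox(v) = soft_thresh(-1.1088, 0.0757) = -1.0331
Iteration 2: beta = 0.3333, y = -1.0331 + 0.3333*(-1.0331 + 3.0359) = -0.3655
  grad(y) = -15.8487, v = y - alpha*grad = 0.1559
  prox(v) = soft_thresh(0.1559, 0.0757) = 0.0802
Iteration 3: beta = 0.5, y = 0.0802 + 0.5*(0.0802 + 1.0331) = 0.6369
  grad(y) = 0.1901, v = y - alpha*grad = 0.6306
  prox(v) = soft_thresh(0.6306, 0.0757) = 0.555
Iteration 4: beta = 0.6, y = 0.555 + 0.6*(0.555 - 0.0802) = 0.8398
  grad(y) = 3.4369, v = y - alpha*grad = 0.7267
  prox(v) = soft_thresh(0.7267, 0.0757) = 0.6511
f(x_4) = 8*0.6511^2 - 10*0.6511 + 2.3*|0.6511| = -1.6221


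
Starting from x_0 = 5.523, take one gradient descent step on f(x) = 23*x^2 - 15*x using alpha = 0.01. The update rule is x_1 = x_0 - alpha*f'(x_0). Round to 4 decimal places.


We compute the gradient at x_0 and apply the update.
f'(x) = 46*x - 15
f'(5.523) = 46*5.523 - 15 = 239.058
x_1 = 5.523 - 0.01*239.058 = 3.1324


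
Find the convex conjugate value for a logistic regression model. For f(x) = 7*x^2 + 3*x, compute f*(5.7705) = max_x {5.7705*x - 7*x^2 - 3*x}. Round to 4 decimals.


f*(y) = sup_x {y*x - a*x^2 - b*x} = sup_x {(y-b)*x - a*x^2}
FOC: (y - b) - 2a*x = 0 => x* = (y - b)/(2a)
x* = (5.7705 - 3)/(2*7) = 0.1979
f*(5.7705) = (y-b)^2/(4a) = (5.7705 - 3)^2/(4*7)
= 7.6757/28 = 0.2741


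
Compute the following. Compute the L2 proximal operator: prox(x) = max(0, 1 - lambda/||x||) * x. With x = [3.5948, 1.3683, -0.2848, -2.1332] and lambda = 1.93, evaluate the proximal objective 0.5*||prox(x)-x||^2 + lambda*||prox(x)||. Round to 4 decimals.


Step 1: Compute ||x||.
||x|| = 4.4075
Step 2: Compute scaling factor.
scale = max(0, 1 - 1.93/4.4075) = 0.5621
Step 3: prox(x) = [2.0207, 0.7691, -0.1601, -1.1991]
||prox(x)|| = 2.4775
Step 4: Proximal objective.
0.5*||prox-x||^2 = 1.8625
lambda*||prox|| = 4.7816
Total = 6.6441


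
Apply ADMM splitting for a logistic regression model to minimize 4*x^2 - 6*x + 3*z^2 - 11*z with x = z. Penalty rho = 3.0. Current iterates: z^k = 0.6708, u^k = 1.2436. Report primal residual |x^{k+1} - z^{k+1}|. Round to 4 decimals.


ADMM iteration with rho = 3.0, z^k = 0.6708, u^k = 1.2436
Step 1: x-update.
Minimize 4*x^2 - 6*x + (3.0/2)*(x - 0.6708 + 1.2436)^2
FOC: (2*4 + 3.0)*x = 6 + 3.0*(0.6708 - 1.2436)
x^{k+1} = 0.3892
Step 2: z-update.
Minimize 3*z^2 - 11*z + (3.0/2)*(0.3892 - z + 1.2436)^2
FOC: (2*3 + 3.0)*z = 11 + 3.0*(0.3892 + 1.2436)
z^{k+1} = 1.7665
Step 3: u-update.
u^{k+1} = 1.2436 + 0.3892 - 1.7665 = -0.1337
Step 4: Primal residual = |0.3892 - 1.7665| = 1.3773


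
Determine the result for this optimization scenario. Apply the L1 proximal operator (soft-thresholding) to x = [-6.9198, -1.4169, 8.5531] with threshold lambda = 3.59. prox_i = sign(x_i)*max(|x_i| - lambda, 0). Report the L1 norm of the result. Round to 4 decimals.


Soft-thresholding with lambda = 3.59:
prox(-6.9198) = sign(-6.9198)*max(|-6.9198| - 3.59, 0) = -3.3298
prox(-1.4169) = sign(-1.4169)*max(|-1.4169| - 3.59, 0) = 0.0
prox(8.5531) = sign(8.5531)*max(|8.5531| - 3.59, 0) = 4.9631
prox(x) = [-3.3298, 0.0, 4.9631]
||prox(x)||_1 = 3.3298 + 0.0 + 4.9631 = 8.2929


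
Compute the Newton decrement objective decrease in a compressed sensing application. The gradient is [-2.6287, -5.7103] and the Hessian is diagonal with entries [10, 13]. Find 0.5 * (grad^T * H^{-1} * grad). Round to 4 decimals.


Step 1: H is diagonal, so H^(-1) * g = [-0.2629, -0.4393].
Step 2: g^T H^(-1) g = sum_i g_i^2 / H_ii
  = (-2.6287)^2/10 + (-5.7103)^2/13
  = 0.691 + 2.5083 = 3.1993
Step 3: Objective decrease = 0.5 * g^T H^(-1) g = 1.5996


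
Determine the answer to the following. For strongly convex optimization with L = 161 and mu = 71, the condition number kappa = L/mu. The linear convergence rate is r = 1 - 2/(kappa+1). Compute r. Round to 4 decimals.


Step 1: Compute the condition number.
kappa = L/mu = 161/71 = 2.2676
Step 2: Compute the convergence rate.
r = 1 - 2/(kappa + 1) = 1 - 2*mu/(L + mu) = (L - mu)/(L + mu) = 90/232 = 0.3879


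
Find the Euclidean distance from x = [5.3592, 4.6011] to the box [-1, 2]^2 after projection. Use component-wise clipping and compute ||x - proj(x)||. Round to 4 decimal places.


Project each component onto [-1, 2].
clip(5.3592) = 2.0, clip(4.6011) = 2.0
Projection = [2.0, 2.0]
Squared diffs: [11.2842, 6.7657]
Distance = sqrt(18.0499) = 4.2485


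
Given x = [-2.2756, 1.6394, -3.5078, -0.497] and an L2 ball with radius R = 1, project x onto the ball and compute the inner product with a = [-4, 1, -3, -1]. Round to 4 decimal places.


Step 1: Compute ||x|| (intermediates to 6 decimals).
||x|| = sqrt((-2.2756)^2 + 1.6394^2 + (-3.5078)^2 + (-0.497)^2) = 4.51859
Step 2: Project.
Since ||x|| > R, scale = R/||x|| = 1/4.51859 = 0.221308, proj(x) = scale * x
proj(x) = [-0.503608, 0.362812, -0.776304, -0.10999]
Step 3: Dot product.
a^T * proj(x) = -4*(-0.503608) + 1*0.362812 - 3*(-0.776304) - 1*(-0.10999) = 4.8161


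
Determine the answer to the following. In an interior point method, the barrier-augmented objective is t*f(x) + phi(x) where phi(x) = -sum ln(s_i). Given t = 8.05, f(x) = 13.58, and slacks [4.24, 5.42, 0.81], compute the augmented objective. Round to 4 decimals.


Step 1: Compute log-barrier.
ln values: [1.4446, 1.6901, -0.2107]
phi = -(1.4446 + 1.6901 - 0.2107) = -2.9239
Step 2: Compute augmented objective.
t*f(x) = 8.05*13.58 = 109.319
Total = 109.319 - 2.9239 = 106.3951


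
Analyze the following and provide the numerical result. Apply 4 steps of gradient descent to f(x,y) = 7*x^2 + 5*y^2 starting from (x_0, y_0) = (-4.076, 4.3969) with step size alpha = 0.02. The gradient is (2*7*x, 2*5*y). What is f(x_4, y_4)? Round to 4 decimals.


Gradient descent on f(x,y) = 7*x^2 + 5*y^2.
Starting point: (-4.076, 4.3969), alpha = 0.02
Step 1: grad_x = 2*7*-4.076 = -57.064, grad_y = 2*5*4.3969 = 43.969
  x_1 = -4.076 - 0.02*-57.064 = -2.9347
  y_1 = 4.3969 - 0.02*43.969 = 3.5175
Step 2: grad_x = 2*7*-2.9347 = -41.0861, grad_y = 2*5*3.5175 = 35.1752
  x_2 = -2.9347 - 0.02*-41.0861 = -2.113
  y_2 = 3.5175 - 0.02*35.1752 = 2.814
Step 3: grad_x = 2*7*-2.113 = -29.582, grad_y = 2*5*2.814 = 28.1402
  x_3 = -2.113 - 0.02*-29.582 = -1.5214
  y_3 = 2.814 - 0.02*28.1402 = 2.2512
Step 4: grad_x = 2*7*-1.5214 = -21.299, grad_y = 2*5*2.2512 = 22.5121
  x_4 = -1.5214 - 0.02*-21.299 = -1.0954
  y_4 = 2.2512 - 0.02*22.5121 = 1.801
f(-1.0954, 1.801) = 7*(-1.0954)^2 + 5*1.801^2 = 24.6164


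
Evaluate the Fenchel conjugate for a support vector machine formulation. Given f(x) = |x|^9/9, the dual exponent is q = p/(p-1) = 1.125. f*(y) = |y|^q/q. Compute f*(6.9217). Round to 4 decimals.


The conjugate exponent q satisfies 1/p + 1/q = 1.
p = 9, so q = 9/(9 - 1) = 1.125
|y|^q = 6.9217^1.125 = 8.8153
f*(6.9217) = 8.8153 / 1.125 = 7.8359


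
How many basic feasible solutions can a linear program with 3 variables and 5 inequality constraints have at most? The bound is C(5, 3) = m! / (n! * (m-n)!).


Each vertex corresponds to some choice of n active constraints out of m, so the number of vertices is at most C(m, n) = m! / (n!(m-n)!).
m = 5, n = 3
Numerator: 5 * 4 * 3
Denominator: 3! = 6
C(5, 3) = 10


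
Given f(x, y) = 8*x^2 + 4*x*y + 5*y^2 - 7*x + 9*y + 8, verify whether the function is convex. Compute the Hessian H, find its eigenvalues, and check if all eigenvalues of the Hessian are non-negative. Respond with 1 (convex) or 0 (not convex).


The Hessian of f(x,y) = 8*x^2 + 4*x*y + 5*y^2 - 7*x + 9*y + 8 is:
H = [[16, 4], [4, 10]]
Trace = 16 + 10 = 26
Determinant = 16*10 - (4)^2 = 144
Discriminant = (26)^2 - 4*144 = 100.0
Eigenvalues: lambda_1 = 8.0, lambda_2 = 18.0
The function is convex.

1


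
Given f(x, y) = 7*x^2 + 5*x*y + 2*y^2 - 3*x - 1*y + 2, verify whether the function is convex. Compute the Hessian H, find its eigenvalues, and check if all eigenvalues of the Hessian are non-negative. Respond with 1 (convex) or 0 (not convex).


The Hessian of f(x,y) = 7*x^2 + 5*x*y + 2*y^2 - 3*x - 1*y + 2 is:
H = [[14, 5], [5, 4]]
Trace = 14 + 4 = 18
Determinant = 14*4 - (5)^2 = 31
Discriminant = (18)^2 - 4*31 = 200.0
Eigenvalues: lambda_1 = 1.9289, lambda_2 = 16.0711
The function is convex.

1


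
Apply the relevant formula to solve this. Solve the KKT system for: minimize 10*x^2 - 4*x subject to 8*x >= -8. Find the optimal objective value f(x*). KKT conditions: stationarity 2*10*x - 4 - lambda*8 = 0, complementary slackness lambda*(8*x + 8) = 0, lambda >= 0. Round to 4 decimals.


Step 1: Try lambda = 0 (constraint inactive).
Stationarity: 2*10*x - 4 = 0
x* = 4/(2*10) = 0.2
Check constraint: 8*0.2 = 1.6 >= -8 -- satisfied.
Step 2: Compute optimal value.
f(x*) = 10*0.2^2 - 4*0.2 = -0.4


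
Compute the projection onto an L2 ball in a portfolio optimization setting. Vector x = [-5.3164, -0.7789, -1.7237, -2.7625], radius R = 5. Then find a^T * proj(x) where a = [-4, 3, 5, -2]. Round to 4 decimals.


Step 1: Compute ||x|| (intermediates to 6 decimals).
||x|| = sqrt((-5.3164)^2 + (-0.7789)^2 + (-1.7237)^2 + (-2.7625)^2) = 6.282781
Step 2: Project.
Since ||x|| > R, scale = R/||x|| = 5/6.282781 = 0.795826, proj(x) = scale * x
proj(x) = [-4.230929, -0.619869, -1.371765, -2.198469]
Step 3: Dot product.
a^T * proj(x) = -4*(-4.230929) + 3*(-0.619869) + 5*(-1.371765) - 2*(-2.198469) = 12.6022


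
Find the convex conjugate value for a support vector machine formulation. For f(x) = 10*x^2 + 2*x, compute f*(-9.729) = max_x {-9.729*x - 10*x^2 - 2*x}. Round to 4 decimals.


f*(y) = sup_x {y*x - a*x^2 - b*x} = sup_x {(y-b)*x - a*x^2}
FOC: (y - b) - 2a*x = 0 => x* = (y - b)/(2a)
x* = (-9.729 - 2)/(2*10) = -0.5865
f*(-9.729) = (y-b)^2/(4a) = (-9.729 - 2)^2/(4*10)
= 137.5694/40 = 3.4392


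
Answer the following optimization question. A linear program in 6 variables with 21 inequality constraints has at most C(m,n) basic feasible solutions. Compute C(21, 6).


Each vertex corresponds to some choice of n active constraints out of m, so the number of vertices is at most C(m, n) = m! / (n!(m-n)!).
m = 21, n = 6
Numerator: 21 * 20 * 19 * 18 * 17 * 16
Denominator: 6! = 720
C(21, 6) = 54264


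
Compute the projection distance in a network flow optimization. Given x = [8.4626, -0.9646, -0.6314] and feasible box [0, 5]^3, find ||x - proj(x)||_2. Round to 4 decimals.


Project each component onto [0, 5].
clip(8.4626) = 5.0, clip(-0.9646) = 0.0, clip(-0.6314) = 0.0
Projection = [5.0, 0.0, 0.0]
Squared diffs: [11.9896, 0.9305, 0.3987]
Distance = sqrt(13.3188) = 3.6495


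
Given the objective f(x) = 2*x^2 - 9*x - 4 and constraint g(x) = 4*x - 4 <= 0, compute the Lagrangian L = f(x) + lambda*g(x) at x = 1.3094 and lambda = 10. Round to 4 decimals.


Step 1: Evaluate f(x).
f(1.3094) = 2*1.3094^2 - 9*1.3094 - 4 = -12.3555
Step 2: Evaluate g(x).
g(1.3094) = 4*1.3094 - 4 = 1.2376
Step 3: Compute Lagrangian.
L = -12.3555 + 10*1.2376 = 0.0205


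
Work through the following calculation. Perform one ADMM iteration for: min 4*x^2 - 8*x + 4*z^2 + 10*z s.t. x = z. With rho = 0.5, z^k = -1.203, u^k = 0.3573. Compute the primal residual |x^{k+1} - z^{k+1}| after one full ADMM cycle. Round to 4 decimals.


ADMM iteration with rho = 0.5, z^k = -1.203, u^k = 0.3573
Step 1: x-update.
Minimize 4*x^2 - 8*x + (0.5/2)*(x + 1.203 + 0.3573)^2
FOC: (2*4 + 0.5)*x = 8 + 0.5*(-1.203 - 0.3573)
x^{k+1} = 0.8494
Step 2: z-update.
Minimize 4*z^2 + 10*z + (0.5/2)*(0.8494 - z + 0.3573)^2
FOC: (2*4 + 0.5)*z = -10 + 0.5*(0.8494 + 0.3573)
z^{k+1} = -1.1055
Step 3: u-update.
u^{k+1} = 0.3573 + 0.8494 + 1.1055 = 2.3122
Step 4: Primal residual = |0.8494 + 1.1055| = 1.9549


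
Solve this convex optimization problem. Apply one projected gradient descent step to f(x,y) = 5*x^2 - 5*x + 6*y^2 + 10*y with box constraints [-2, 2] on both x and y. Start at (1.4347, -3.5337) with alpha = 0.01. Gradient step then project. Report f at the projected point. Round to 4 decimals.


Step 1: Compute gradient at (1.4347, -3.5337).
grad_x = 2*5*1.4347 - 5 = 9.347
grad_y = 2*6*-3.5337 + 10 = -32.4044
Step 2: Gradient step.
x_raw = 1.4347 - 0.01*9.347 = 1.3412
y_raw = -3.5337 - 0.01*-32.4044 = -3.2097
Step 3: Project onto [-2, 2].
x_proj = clip(1.3412) = 1.3412
y_proj = clip(-3.2097) = -2.0
Step 4: Evaluate f.
f(1.3412, -2.0) = 6.2883


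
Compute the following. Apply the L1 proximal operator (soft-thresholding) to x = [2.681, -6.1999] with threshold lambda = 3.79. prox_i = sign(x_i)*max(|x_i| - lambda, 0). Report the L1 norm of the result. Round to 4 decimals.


Soft-thresholding with lambda = 3.79:
prox(2.681) = sign(2.681)*max(|2.681| - 3.79, 0) = 0.0
prox(-6.1999) = sign(-6.1999)*max(|-6.1999| - 3.79, 0) = -2.4099
prox(x) = [0.0, -2.4099]
||prox(x)||_1 = 0.0 + 2.4099 = 2.4099


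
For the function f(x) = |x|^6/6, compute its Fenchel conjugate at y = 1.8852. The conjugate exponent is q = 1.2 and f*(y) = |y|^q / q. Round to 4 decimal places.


The conjugate exponent q satisfies 1/p + 1/q = 1.
p = 6, so q = 6/(6 - 1) = 1.2
|y|^q = 1.8852^1.2 = 2.1401
f*(1.8852) = 2.1401 / 1.2 = 1.7834


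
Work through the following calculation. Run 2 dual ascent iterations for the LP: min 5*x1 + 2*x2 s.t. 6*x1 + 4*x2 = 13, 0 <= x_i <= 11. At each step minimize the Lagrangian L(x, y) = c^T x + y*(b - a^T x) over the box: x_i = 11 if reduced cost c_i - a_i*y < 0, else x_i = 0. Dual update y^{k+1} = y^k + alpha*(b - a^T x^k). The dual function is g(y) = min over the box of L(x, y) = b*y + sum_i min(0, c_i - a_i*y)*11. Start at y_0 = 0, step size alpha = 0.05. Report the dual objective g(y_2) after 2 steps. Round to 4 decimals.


Dual ascent for LP: min 5*x1 + 2*x2, 6*x1 + 4*x2 = 13, 0 <= x_i <= 11
Step 1: y^k = 0.0, reduced costs: (5.0, 2.0)
  x^k = (0.0, 0.0), subgradient = b - a^T x = 13.0
  y^{k+1} = 0.0 + 0.05*13.0 = 0.65
Step 2: y^k = 0.65, reduced costs: (1.1, -0.6)
  x^k = (0.0, 11.0), subgradient = b - a^T x = -31.0
  y^{k+1} = 0.65 + 0.05*-31.0 = -0.9
Dual objective at y_2 = -0.9: reduced costs (10.4, 5.6), box minimizer x = (0.0, 0.0)
g(y_2) = b*y + (c1 - a1*y)*x1 + (c2 - a2*y)*x2 = 13*(-0.9) + 10.4*0.0 + 5.6*0.0 = -11.7 + 0.0 + 0.0 = -11.7


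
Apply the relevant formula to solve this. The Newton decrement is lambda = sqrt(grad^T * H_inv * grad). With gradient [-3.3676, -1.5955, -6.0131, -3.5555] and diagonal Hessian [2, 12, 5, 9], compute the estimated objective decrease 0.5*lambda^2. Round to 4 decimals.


Step 1: H is diagonal, so H^(-1) * g = [-1.6838, -0.133, -1.2026, -0.3951].
Step 2: g^T H^(-1) g = sum_i g_i^2 / H_ii
  = (-3.3676)^2/2 + (-1.5955)^2/12 + (-6.0131)^2/5 + (-3.5555)^2/9
  = 5.6704 + 0.2121 + 7.2315 + 1.4046 = 14.5186
Step 3: Objective decrease = 0.5 * g^T H^(-1) g = 7.2593


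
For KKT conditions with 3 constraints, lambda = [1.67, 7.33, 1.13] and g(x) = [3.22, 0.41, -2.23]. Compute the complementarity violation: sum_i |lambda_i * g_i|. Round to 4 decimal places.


KKT complementary slackness check:
lambda_1 * g_1 = 1.67 * 3.22 = 5.3774
lambda_2 * g_2 = 7.33 * 0.41 = 3.0053
lambda_3 * g_3 = 1.13 * -2.23 = -2.5199
Total violation = 5.3774 + 3.0053 + 2.5199 = 10.9026


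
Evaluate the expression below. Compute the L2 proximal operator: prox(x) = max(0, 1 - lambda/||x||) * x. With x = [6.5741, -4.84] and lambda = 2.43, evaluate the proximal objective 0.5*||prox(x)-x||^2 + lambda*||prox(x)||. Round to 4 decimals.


Step 1: Compute ||x||.
||x|| = 8.1636
Step 2: Compute scaling factor.
scale = max(0, 1 - 2.43/8.1636) = 0.7023
Step 3: prox(x) = [4.6172, -3.3993]
||prox(x)|| = 5.7336
Step 4: Proximal objective.
0.5*||prox-x||^2 = 2.9525
lambda*||prox|| = 13.9326
Total = 16.8851


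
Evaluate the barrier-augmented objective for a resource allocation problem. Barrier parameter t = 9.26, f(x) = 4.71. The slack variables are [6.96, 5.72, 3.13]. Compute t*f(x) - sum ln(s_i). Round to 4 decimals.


Step 1: Compute log-barrier.
ln values: [1.9402, 1.744, 1.141]
phi = -(1.9402 + 1.744 + 1.141) = -4.8252
Step 2: Compute augmented objective.
t*f(x) = 9.26*4.71 = 43.6146
Total = 43.6146 - 4.8252 = 38.7894


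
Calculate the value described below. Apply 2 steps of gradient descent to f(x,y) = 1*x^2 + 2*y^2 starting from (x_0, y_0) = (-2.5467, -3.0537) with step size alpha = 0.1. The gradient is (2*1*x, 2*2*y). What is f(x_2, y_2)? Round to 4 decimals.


Gradient descent on f(x,y) = 1*x^2 + 2*y^2.
Starting point: (-2.5467, -3.0537), alpha = 0.1
Step 1: grad_x = 2*1*-2.5467 = -5.0934, grad_y = 2*2*-3.0537 = -12.2148
  x_1 = -2.5467 - 0.1*-5.0934 = -2.0374
  y_1 = -3.0537 - 0.1*-12.2148 = -1.8322
Step 2: grad_x = 2*1*-2.0374 = -4.0747, grad_y = 2*2*-1.8322 = -7.3289
  x_2 = -2.0374 - 0.1*-4.0747 = -1.6299
  y_2 = -1.8322 - 0.1*-7.3289 = -1.0993
f(-1.6299, -1.0993) = 1*(-1.6299)^2 + 2*(-1.0993)^2 = 5.0736


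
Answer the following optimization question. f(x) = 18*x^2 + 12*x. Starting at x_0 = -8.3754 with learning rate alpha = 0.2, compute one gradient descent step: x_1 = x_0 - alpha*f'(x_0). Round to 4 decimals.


We compute the gradient at x_0 and apply the update.
f'(x) = 36*x + 12
f'(-8.3754) = 36*-8.3754 + 12 = -289.5144
x_1 = -8.3754 - 0.2*-289.5144 = 49.5275


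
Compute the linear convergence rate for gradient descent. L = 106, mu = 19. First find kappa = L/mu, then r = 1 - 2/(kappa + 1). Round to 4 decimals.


Step 1: Compute the condition number.
kappa = L/mu = 106/19 = 5.5789
Step 2: Compute the convergence rate.
r = 1 - 2/(kappa + 1) = 1 - 2*mu/(L + mu) = (L - mu)/(L + mu) = 87/125 = 0.696


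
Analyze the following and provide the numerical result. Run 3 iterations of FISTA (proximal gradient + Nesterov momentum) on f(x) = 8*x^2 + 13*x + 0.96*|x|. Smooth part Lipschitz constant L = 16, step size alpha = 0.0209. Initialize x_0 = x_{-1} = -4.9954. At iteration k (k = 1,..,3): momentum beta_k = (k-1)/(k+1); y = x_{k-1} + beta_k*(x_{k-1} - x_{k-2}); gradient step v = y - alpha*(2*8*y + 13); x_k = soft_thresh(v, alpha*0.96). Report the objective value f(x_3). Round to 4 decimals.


FISTA on f(x) = 8*x^2 + 13*x + 0.96*|x|
L = 16, alpha = 0.0209
Iteration 1: beta = 0.0, y = -4.9954 + 0.0*(-4.9954 + 4.9954) = -4.9954
  grad(y) = -66.9264, v = y - alpha*grad = -3.5966
  prox(v) = soft_thresh(-3.5966, 0.0201) = -3.5766
Iteration 2: beta = 0.3333, y = -3.5766 + 0.3333*(-3.5766 + 4.9954) = -3.1036
  grad(y) = -36.6581, v = y - alpha*grad = -2.3375
  prox(v) = soft_thresh(-2.3375, 0.0201) = -2.3174
Iteration 3: beta = 0.5, y = -2.3174 + 0.5*(-2.3174 + 3.5766) = -1.6878
  grad(y) = -14.0053, v = y - alpha*grad = -1.3951
  prox(v) = soft_thresh(-1.3951, 0.0201) = -1.3751
f(x_3) = 8*(-1.3751)^2 + 13*(-1.3751) + 0.96*|-1.3751| = -1.4294


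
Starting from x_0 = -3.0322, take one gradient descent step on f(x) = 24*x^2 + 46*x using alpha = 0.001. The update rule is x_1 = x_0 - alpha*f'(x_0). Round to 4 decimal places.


We compute the gradient at x_0 and apply the update.
f'(x) = 48*x + 46
f'(-3.0322) = 48*-3.0322 + 46 = -99.5456
x_1 = -3.0322 - 0.001*-99.5456 = -2.9327


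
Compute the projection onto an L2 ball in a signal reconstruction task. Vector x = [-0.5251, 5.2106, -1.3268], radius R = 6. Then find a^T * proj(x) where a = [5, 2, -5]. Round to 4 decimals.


Step 1: Compute ||x|| (intermediates to 6 decimals).
||x|| = sqrt((-0.5251)^2 + 5.2106^2 + (-1.3268)^2) = 5.402451
Step 2: Project.
Since ||x|| <= R, proj = x (no scaling needed).
proj(x) = [-0.5251, 5.2106, -1.3268]
Step 3: Dot product.
a^T * proj(x) = 5*(-0.5251) + 2*5.2106 - 5*(-1.3268) = 14.4297


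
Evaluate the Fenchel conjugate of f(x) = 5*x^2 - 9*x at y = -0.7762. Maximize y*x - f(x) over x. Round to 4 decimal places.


f*(y) = sup_x {y*x - a*x^2 - b*x} = sup_x {(y-b)*x - a*x^2}
FOC: (y - b) - 2a*x = 0 => x* = (y - b)/(2a)
x* = (-0.7762 + 9)/(2*5) = 0.8224
f*(-0.7762) = (y-b)^2/(4a) = (-0.7762 + 9)^2/(4*5)
= 67.6309/20 = 3.3815


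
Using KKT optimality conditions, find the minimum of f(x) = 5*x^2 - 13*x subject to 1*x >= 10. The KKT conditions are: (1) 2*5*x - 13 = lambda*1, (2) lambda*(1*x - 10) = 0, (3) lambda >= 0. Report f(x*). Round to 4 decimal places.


Step 1: Try lambda = 0 (constraint inactive).
x_unc = 13/(2*5) = 1.3
Check: 1*1.3 = 1.3 < 10 -- violated!
Step 2: Constraint must be active: 1*x = 10
x* = 10/1 = 10.0
lambda = (2*5*10.0 - 13)/1 = 87.0
Step 3: Compute optimal value.
f(x*) = 5*10.0^2 - 13*10.0 = 370.0


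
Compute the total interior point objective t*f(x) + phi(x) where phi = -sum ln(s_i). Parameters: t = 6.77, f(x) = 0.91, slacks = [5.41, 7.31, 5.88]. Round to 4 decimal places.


Step 1: Compute log-barrier.
ln values: [1.6882, 1.9892, 1.7716]
phi = -(1.6882 + 1.9892 + 1.7716) = -5.449
Step 2: Compute augmented objective.
t*f(x) = 6.77*0.91 = 6.1607
Total = 6.1607 - 5.449 = 0.7117


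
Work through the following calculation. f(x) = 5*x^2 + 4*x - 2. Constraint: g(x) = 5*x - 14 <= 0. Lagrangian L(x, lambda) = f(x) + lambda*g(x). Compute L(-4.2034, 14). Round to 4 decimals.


Step 1: Evaluate f(x).
f(-4.2034) = 5*(-4.2034)^2 + 4*(-4.2034) - 2 = 69.5293
Step 2: Evaluate g(x).
g(-4.2034) = 5*-4.2034 - 14 = -35.017
Step 3: Compute Lagrangian.
L = 69.5293 + 14*-35.017 = -420.7087


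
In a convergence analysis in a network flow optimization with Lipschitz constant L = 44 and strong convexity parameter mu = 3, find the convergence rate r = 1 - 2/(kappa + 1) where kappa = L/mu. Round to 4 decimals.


Step 1: Compute the condition number.
kappa = L/mu = 44/3 = 14.6667
Step 2: Compute the convergence rate.
r = 1 - 2/(kappa + 1) = 1 - 2*mu/(L + mu) = (L - mu)/(L + mu) = 41/47 = 0.8723


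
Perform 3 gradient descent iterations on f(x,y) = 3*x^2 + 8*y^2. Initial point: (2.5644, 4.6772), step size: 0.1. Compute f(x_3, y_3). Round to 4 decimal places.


Gradient descent on f(x,y) = 3*x^2 + 8*y^2.
Starting point: (2.5644, 4.6772), alpha = 0.1
Step 1: grad_x = 2*3*2.5644 = 15.3864, grad_y = 2*8*4.6772 = 74.8352
  x_1 = 2.5644 - 0.1*15.3864 = 1.0258
  y_1 = 4.6772 - 0.1*74.8352 = -2.8063
Step 2: grad_x = 2*3*1.0258 = 6.1546, grad_y = 2*8*-2.8063 = -44.9011
  x_2 = 1.0258 - 0.1*6.1546 = 0.4103
  y_2 = -2.8063 - 0.1*-44.9011 = 1.6838
Step 3: grad_x = 2*3*0.4103 = 2.4618, grad_y = 2*8*1.6838 = 26.9407
  x_3 = 0.4103 - 0.1*2.4618 = 0.1641
  y_3 = 1.6838 - 0.1*26.9407 = -1.0103
f(0.1641, -1.0103) = 3*0.1641^2 + 8*(-1.0103)^2 = 8.2461


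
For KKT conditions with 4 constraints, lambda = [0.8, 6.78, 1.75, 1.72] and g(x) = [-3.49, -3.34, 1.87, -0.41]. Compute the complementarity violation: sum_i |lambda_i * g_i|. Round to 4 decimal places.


KKT complementary slackness check:
lambda_1 * g_1 = 0.8 * -3.49 = -2.792
lambda_2 * g_2 = 6.78 * -3.34 = -22.6452
lambda_3 * g_3 = 1.75 * 1.87 = 3.2725
lambda_4 * g_4 = 1.72 * -0.41 = -0.7052
Total violation = 2.792 + 22.6452 + 3.2725 + 0.7052 = 29.4149


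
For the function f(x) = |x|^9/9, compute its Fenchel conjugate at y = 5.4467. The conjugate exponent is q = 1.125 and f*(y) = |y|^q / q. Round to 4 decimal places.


The conjugate exponent q satisfies 1/p + 1/q = 1.
p = 9, so q = 9/(9 - 1) = 1.125
|y|^q = 5.4467^1.125 = 6.7321
f*(5.4467) = 6.7321 / 1.125 = 5.9841


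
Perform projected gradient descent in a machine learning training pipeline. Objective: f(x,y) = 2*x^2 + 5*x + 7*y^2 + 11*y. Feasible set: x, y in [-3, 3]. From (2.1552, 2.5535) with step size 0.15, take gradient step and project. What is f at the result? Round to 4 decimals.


Step 1: Compute gradient at (2.1552, 2.5535).
grad_x = 2*2*2.1552 + 5 = 13.6208
grad_y = 2*7*2.5535 + 11 = 46.749
Step 2: Gradient step.
x_raw = 2.1552 - 0.15*13.6208 = 0.1121
y_raw = 2.5535 - 0.15*46.749 = -4.4589
Step 3: Project onto [-3, 3].
x_proj = clip(0.1121) = 0.1121
y_proj = clip(-4.4589) = -3.0
Step 4: Evaluate f.
f(0.1121, -3.0) = 30.5855


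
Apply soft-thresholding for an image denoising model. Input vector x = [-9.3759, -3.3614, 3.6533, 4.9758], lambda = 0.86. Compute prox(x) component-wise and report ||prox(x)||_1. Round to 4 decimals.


Soft-thresholding with lambda = 0.86:
prox(-9.3759) = sign(-9.3759)*max(|-9.3759| - 0.86, 0) = -8.5159
prox(-3.3614) = sign(-3.3614)*max(|-3.3614| - 0.86, 0) = -2.5014
prox(3.6533) = sign(3.6533)*max(|3.6533| - 0.86, 0) = 2.7933
prox(4.9758) = sign(4.9758)*max(|4.9758| - 0.86, 0) = 4.1158
prox(x) = [-8.5159, -2.5014, 2.7933, 4.1158]
||prox(x)||_1 = 8.5159 + 2.5014 + 2.7933 + 4.1158 = 17.9264


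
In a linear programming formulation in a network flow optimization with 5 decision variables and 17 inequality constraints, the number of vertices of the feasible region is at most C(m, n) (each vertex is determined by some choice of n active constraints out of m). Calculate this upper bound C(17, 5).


Each vertex corresponds to some choice of n active constraints out of m, so the number of vertices is at most C(m, n) = m! / (n!(m-n)!).
m = 17, n = 5
Numerator: 17 * 16 * 15 * 14 * 13
Denominator: 5! = 120
C(17, 5) = 6188


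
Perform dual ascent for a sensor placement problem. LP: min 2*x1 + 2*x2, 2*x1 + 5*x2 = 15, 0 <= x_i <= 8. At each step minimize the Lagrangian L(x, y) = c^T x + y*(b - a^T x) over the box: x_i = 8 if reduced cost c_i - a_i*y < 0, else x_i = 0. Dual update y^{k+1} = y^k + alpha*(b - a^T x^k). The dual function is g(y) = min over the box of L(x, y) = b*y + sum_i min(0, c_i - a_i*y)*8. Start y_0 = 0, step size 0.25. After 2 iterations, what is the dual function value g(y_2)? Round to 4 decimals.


Dual ascent for LP: min 2*x1 + 2*x2, 2*x1 + 5*x2 = 15, 0 <= x_i <= 8
Step 1: y^k = 0.0, reduced costs: (2.0, 2.0)
  x^k = (0.0, 0.0), subgradient = b - a^T x = 15.0
  y^{k+1} = 0.0 + 0.25*15.0 = 3.75
Step 2: y^k = 3.75, reduced costs: (-5.5, -16.75)
  x^k = (8.0, 8.0), subgradient = b - a^T x = -41.0
  y^{k+1} = 3.75 + 0.25*-41.0 = -6.5
Dual objective at y_2 = -6.5: reduced costs (15.0, 34.5), box minimizer x = (0.0, 0.0)
g(y_2) = b*y + (c1 - a1*y)*x1 + (c2 - a2*y)*x2 = 15*(-6.5) + 15.0*0.0 + 34.5*0.0 = -97.5 + 0.0 + 0.0 = -97.5


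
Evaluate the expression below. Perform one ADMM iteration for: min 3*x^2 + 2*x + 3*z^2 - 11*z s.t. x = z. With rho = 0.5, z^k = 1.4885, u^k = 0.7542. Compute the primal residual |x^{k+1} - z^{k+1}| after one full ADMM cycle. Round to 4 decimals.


ADMM iteration with rho = 0.5, z^k = 1.4885, u^k = 0.7542
Step 1: x-update.
Minimize 3*x^2 + 2*x + (0.5/2)*(x - 1.4885 + 0.7542)^2
FOC: (2*3 + 0.5)*x = -2 + 0.5*(1.4885 - 0.7542)
x^{k+1} = -0.2512
Step 2: z-update.
Minimize 3*z^2 - 11*z + (0.5/2)*(-0.2512 - z + 0.7542)^2
FOC: (2*3 + 0.5)*z = 11 + 0.5*(-0.2512 + 0.7542)
z^{k+1} = 1.731
Step 3: u-update.
u^{k+1} = 0.7542 - 0.2512 - 1.731 = -1.228
Step 4: Primal residual = |-0.2512 - 1.731| = 1.9822


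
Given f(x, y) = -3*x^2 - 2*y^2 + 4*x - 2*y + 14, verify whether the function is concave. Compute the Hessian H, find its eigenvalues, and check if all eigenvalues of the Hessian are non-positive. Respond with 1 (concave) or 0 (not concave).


The Hessian of f(x,y) = -3*x^2 - 2*y^2 + 4*x - 2*y + 14 is:
H = [[-6, 0], [0, -4]]
Trace = -6 - 4 = -10
Determinant = -6*-4 - (0)^2 = 24
Discriminant = (-10)^2 - 4*24 = 4.0
Eigenvalues: lambda_1 = -6.0, lambda_2 = -4.0
The function is concave.

1


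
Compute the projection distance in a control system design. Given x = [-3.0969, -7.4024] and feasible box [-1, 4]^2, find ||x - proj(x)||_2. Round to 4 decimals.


Project each component onto [-1, 4].
clip(-3.0969) = -1.0, clip(-7.4024) = -1.0
Projection = [-1.0, -1.0]
Squared diffs: [4.397, 40.9907]
Distance = sqrt(45.3877) = 6.737


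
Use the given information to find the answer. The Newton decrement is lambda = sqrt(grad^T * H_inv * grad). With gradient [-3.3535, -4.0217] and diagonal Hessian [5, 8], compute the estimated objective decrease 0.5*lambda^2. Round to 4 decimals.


Step 1: H is diagonal, so H^(-1) * g = [-0.6707, -0.5027].
Step 2: g^T H^(-1) g = sum_i g_i^2 / H_ii
  = (-3.3535)^2/5 + (-4.0217)^2/8
  = 2.2492 + 2.0218 = 4.271
Step 3: Objective decrease = 0.5 * g^T H^(-1) g = 2.1355


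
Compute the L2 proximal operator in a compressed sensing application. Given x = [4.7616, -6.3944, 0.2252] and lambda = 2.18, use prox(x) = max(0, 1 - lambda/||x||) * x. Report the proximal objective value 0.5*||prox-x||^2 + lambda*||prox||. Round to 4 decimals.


Step 1: Compute ||x||.
||x|| = 7.9757
Step 2: Compute scaling factor.
scale = max(0, 1 - 2.18/7.9757) = 0.7267
Step 3: prox(x) = [3.4601, -4.6466, 0.1636]
||prox(x)|| = 5.7957
Step 4: Proximal objective.
0.5*||prox-x||^2 = 2.3762
lambda*||prox|| = 12.6346
Total = 15.0108
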